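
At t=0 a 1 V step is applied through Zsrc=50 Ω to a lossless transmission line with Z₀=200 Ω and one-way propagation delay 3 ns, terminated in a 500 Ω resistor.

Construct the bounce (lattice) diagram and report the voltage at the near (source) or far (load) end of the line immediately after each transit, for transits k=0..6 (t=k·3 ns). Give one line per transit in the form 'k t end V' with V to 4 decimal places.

0 0 source 0.8000
1 3 load 1.1429
2 6 source 0.9371
3 9 load 0.8490
4 12 source 0.9019
5 15 load 0.9245
6 18 source 0.9109

Γ_L=0.428571, Γ_S=-0.600000; launch V₁=1·200/250=0.800000
k=0 src: V=0.8000
k=1 load: inc=0.800000, refl=0.800000·0.428571=0.3429; V=0.000000+0.800000+0.342857=1.1429
k=2 src: inc=0.342857, refl=0.342857·-0.600000=-0.2057; V=0.800000+0.342857+-0.205714=0.9371
k=3 load: inc=-0.205714, refl=-0.205714·0.428571=-0.0882; V=1.142857+-0.205714+-0.088163=0.8490
k=4 src: inc=-0.088163, refl=-0.088163·-0.600000=0.0529; V=0.937143+-0.088163+0.052898=0.9019
k=5 load: inc=0.052898, refl=0.052898·0.428571=0.0227; V=0.848980+0.052898+0.022671=0.9245
k=6 src: inc=0.022671, refl=0.022671·-0.600000=-0.0136; V=0.901878+0.022671+-0.013602=0.9109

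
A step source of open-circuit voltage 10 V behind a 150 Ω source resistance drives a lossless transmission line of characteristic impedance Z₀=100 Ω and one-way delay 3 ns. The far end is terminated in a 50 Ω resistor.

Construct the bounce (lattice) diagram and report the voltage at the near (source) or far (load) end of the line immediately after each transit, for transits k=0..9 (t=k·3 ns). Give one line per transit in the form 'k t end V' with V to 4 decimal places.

Γ_L=-0.333333, Γ_S=0.200000; launch V₁=10·100/250=4.000000
k=0 src: V=4.0000
k=1 load: inc=4.000000, refl=4.000000·-0.333333=-1.3333; V=0.000000+4.000000+-1.333333=2.6667
k=2 src: inc=-1.333333, refl=-1.333333·0.200000=-0.2667; V=4.000000+-1.333333+-0.266667=2.4000
k=3 load: inc=-0.266667, refl=-0.266667·-0.333333=0.0889; V=2.666667+-0.266667+0.088889=2.4889
k=4 src: inc=0.088889, refl=0.088889·0.200000=0.0178; V=2.400000+0.088889+0.017778=2.5067
k=5 load: inc=0.017778, refl=0.017778·-0.333333=-0.0059; V=2.488889+0.017778+-0.005926=2.5007
k=6 src: inc=-0.005926, refl=-0.005926·0.200000=-0.0012; V=2.506667+-0.005926+-0.001185=2.4996
k=7 load: inc=-0.001185, refl=-0.001185·-0.333333=0.0004; V=2.500741+-0.001185+0.000395=2.5000
k=8 src: inc=0.000395, refl=0.000395·0.200000=0.0001; V=2.499556+0.000395+0.000079=2.5000
k=9 load: inc=0.000079, refl=0.000079·-0.333333=-0.0000; V=2.499951+0.000079+-0.000026=2.5000

0 0 source 4.0000
1 3 load 2.6667
2 6 source 2.4000
3 9 load 2.4889
4 12 source 2.5067
5 15 load 2.5007
6 18 source 2.4996
7 21 load 2.5000
8 24 source 2.5000
9 27 load 2.5000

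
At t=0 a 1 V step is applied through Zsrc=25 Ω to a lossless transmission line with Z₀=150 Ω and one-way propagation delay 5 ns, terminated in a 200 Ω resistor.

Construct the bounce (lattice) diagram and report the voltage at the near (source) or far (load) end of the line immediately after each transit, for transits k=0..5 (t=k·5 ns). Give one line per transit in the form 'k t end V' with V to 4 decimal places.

0 0 source 0.8571
1 5 load 0.9796
2 10 source 0.8921
3 15 load 0.8796
4 20 source 0.8886
5 25 load 0.8898

Γ_L=0.142857, Γ_S=-0.714286; launch V₁=1·150/175=0.857143
k=0 src: V=0.8571
k=1 load: inc=0.857143, refl=0.857143·0.142857=0.1224; V=0.000000+0.857143+0.122449=0.9796
k=2 src: inc=0.122449, refl=0.122449·-0.714286=-0.0875; V=0.857143+0.122449+-0.087464=0.8921
k=3 load: inc=-0.087464, refl=-0.087464·0.142857=-0.0125; V=0.979592+-0.087464+-0.012495=0.8796
k=4 src: inc=-0.012495, refl=-0.012495·-0.714286=0.0089; V=0.892128+-0.012495+0.008925=0.8886
k=5 load: inc=0.008925, refl=0.008925·0.142857=0.0013; V=0.879633+0.008925+0.001275=0.8898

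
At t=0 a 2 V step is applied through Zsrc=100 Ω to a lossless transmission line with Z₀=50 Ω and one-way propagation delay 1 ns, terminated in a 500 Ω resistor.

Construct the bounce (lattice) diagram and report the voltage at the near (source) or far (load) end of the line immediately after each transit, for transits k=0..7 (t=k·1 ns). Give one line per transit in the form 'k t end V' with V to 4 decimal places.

0 0 source 0.6667
1 1 load 1.2121
2 2 source 1.3939
3 3 load 1.5427
4 4 source 1.5923
5 5 load 1.6329
6 6 source 1.6464
7 7 load 1.6574

Γ_L=0.818182, Γ_S=0.333333; launch V₁=2·50/150=0.666667
k=0 src: V=0.6667
k=1 load: inc=0.666667, refl=0.666667·0.818182=0.5455; V=0.000000+0.666667+0.545455=1.2121
k=2 src: inc=0.545455, refl=0.545455·0.333333=0.1818; V=0.666667+0.545455+0.181818=1.3939
k=3 load: inc=0.181818, refl=0.181818·0.818182=0.1488; V=1.212121+0.181818+0.148760=1.5427
k=4 src: inc=0.148760, refl=0.148760·0.333333=0.0496; V=1.393939+0.148760+0.049587=1.5923
k=5 load: inc=0.049587, refl=0.049587·0.818182=0.0406; V=1.542700+0.049587+0.040571=1.6329
k=6 src: inc=0.040571, refl=0.040571·0.333333=0.0135; V=1.592287+0.040571+0.013524=1.6464
k=7 load: inc=0.013524, refl=0.013524·0.818182=0.0111; V=1.632858+0.013524+0.011065=1.6574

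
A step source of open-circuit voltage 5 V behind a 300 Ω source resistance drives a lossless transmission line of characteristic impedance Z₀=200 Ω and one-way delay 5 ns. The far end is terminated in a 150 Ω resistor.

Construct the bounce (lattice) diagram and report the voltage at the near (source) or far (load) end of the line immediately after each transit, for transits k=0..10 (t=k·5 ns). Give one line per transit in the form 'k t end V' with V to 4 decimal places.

0 0 source 2.0000
1 5 load 1.7143
2 10 source 1.6571
3 15 load 1.6653
4 20 source 1.6669
5 25 load 1.6667
6 30 source 1.6667
7 35 load 1.6667
8 40 source 1.6667
9 45 load 1.6667
10 50 source 1.6667

Γ_L=-0.142857, Γ_S=0.200000; launch V₁=5·200/500=2.000000
k=0 src: V=2.0000
k=1 load: inc=2.000000, refl=2.000000·-0.142857=-0.2857; V=0.000000+2.000000+-0.285714=1.7143
k=2 src: inc=-0.285714, refl=-0.285714·0.200000=-0.0571; V=2.000000+-0.285714+-0.057143=1.6571
k=3 load: inc=-0.057143, refl=-0.057143·-0.142857=0.0082; V=1.714286+-0.057143+0.008163=1.6653
k=4 src: inc=0.008163, refl=0.008163·0.200000=0.0016; V=1.657143+0.008163+0.001633=1.6669
k=5 load: inc=0.001633, refl=0.001633·-0.142857=-0.0002; V=1.665306+0.001633+-0.000233=1.6667
k=6 src: inc=-0.000233, refl=-0.000233·0.200000=-0.0000; V=1.666939+-0.000233+-0.000047=1.6667
k=7 load: inc=-0.000047, refl=-0.000047·-0.142857=0.0000; V=1.666706+-0.000047+0.000007=1.6667
k=8 src: inc=0.000007, refl=0.000007·0.200000=0.0000; V=1.666659+0.000007+0.000001=1.6667
k=9 load: inc=0.000001, refl=0.000001·-0.142857=-0.0000; V=1.666666+0.000001+-0.000000=1.6667
k=10 src: inc=-0.000000, refl=-0.000000·0.200000=-0.0000; V=1.666667+-0.000000+-0.000000=1.6667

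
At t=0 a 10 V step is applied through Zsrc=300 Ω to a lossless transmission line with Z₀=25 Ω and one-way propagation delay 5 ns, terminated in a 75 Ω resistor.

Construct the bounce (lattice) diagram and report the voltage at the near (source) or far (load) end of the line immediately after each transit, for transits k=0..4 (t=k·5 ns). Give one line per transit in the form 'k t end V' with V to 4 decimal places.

Γ_L=0.500000, Γ_S=0.846154; launch V₁=10·25/325=0.769231
k=0 src: V=0.7692
k=1 load: inc=0.769231, refl=0.769231·0.500000=0.3846; V=0.000000+0.769231+0.384615=1.1538
k=2 src: inc=0.384615, refl=0.384615·0.846154=0.3254; V=0.769231+0.384615+0.325444=1.4793
k=3 load: inc=0.325444, refl=0.325444·0.500000=0.1627; V=1.153846+0.325444+0.162722=1.6420
k=4 src: inc=0.162722, refl=0.162722·0.846154=0.1377; V=1.479290+0.162722+0.137688=1.7797

0 0 source 0.7692
1 5 load 1.1538
2 10 source 1.4793
3 15 load 1.6420
4 20 source 1.7797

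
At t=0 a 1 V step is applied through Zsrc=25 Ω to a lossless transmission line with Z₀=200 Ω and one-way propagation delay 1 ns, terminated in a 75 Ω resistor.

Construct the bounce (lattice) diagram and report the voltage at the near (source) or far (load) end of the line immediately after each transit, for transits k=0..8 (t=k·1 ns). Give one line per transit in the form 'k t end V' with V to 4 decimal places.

Γ_L=-0.454545, Γ_S=-0.777778; launch V₁=1·200/225=0.888889
k=0 src: V=0.8889
k=1 load: inc=0.888889, refl=0.888889·-0.454545=-0.4040; V=0.000000+0.888889+-0.404040=0.4848
k=2 src: inc=-0.404040, refl=-0.404040·-0.777778=0.3143; V=0.888889+-0.404040+0.314254=0.7991
k=3 load: inc=0.314254, refl=0.314254·-0.454545=-0.1428; V=0.484848+0.314254+-0.142843=0.6563
k=4 src: inc=-0.142843, refl=-0.142843·-0.777778=0.1111; V=0.799102+-0.142843+0.111100=0.7674
k=5 load: inc=0.111100, refl=0.111100·-0.454545=-0.0505; V=0.656260+0.111100+-0.050500=0.7169
k=6 src: inc=-0.050500, refl=-0.050500·-0.777778=0.0393; V=0.767359+-0.050500+0.039278=0.7561
k=7 load: inc=0.039278, refl=0.039278·-0.454545=-0.0179; V=0.716859+0.039278+-0.017853=0.7383
k=8 src: inc=-0.017853, refl=-0.017853·-0.777778=0.0139; V=0.756137+-0.017853+0.013886=0.7522

0 0 source 0.8889
1 1 load 0.4848
2 2 source 0.7991
3 3 load 0.6563
4 4 source 0.7674
5 5 load 0.7169
6 6 source 0.7561
7 7 load 0.7383
8 8 source 0.7522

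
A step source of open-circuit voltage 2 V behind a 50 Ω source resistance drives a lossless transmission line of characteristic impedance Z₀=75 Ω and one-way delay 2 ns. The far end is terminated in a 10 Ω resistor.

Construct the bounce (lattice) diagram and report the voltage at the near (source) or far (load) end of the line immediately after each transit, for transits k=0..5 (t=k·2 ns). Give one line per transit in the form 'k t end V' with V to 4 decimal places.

Γ_L=-0.764706, Γ_S=-0.200000; launch V₁=2·75/125=1.200000
k=0 src: V=1.2000
k=1 load: inc=1.200000, refl=1.200000·-0.764706=-0.9176; V=0.000000+1.200000+-0.917647=0.2824
k=2 src: inc=-0.917647, refl=-0.917647·-0.200000=0.1835; V=1.200000+-0.917647+0.183529=0.4659
k=3 load: inc=0.183529, refl=0.183529·-0.764706=-0.1403; V=0.282353+0.183529+-0.140346=0.3255
k=4 src: inc=-0.140346, refl=-0.140346·-0.200000=0.0281; V=0.465882+-0.140346+0.028069=0.3536
k=5 load: inc=0.028069, refl=0.028069·-0.764706=-0.0215; V=0.325536+0.028069+-0.021465=0.3321

0 0 source 1.2000
1 2 load 0.2824
2 4 source 0.4659
3 6 load 0.3255
4 8 source 0.3536
5 10 load 0.3321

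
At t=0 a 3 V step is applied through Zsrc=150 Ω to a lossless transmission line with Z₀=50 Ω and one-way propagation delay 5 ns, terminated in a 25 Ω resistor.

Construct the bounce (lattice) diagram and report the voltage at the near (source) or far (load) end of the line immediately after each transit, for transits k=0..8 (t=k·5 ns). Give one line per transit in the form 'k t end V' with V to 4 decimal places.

Γ_L=-0.333333, Γ_S=0.500000; launch V₁=3·50/200=0.750000
k=0 src: V=0.7500
k=1 load: inc=0.750000, refl=0.750000·-0.333333=-0.2500; V=0.000000+0.750000+-0.250000=0.5000
k=2 src: inc=-0.250000, refl=-0.250000·0.500000=-0.1250; V=0.750000+-0.250000+-0.125000=0.3750
k=3 load: inc=-0.125000, refl=-0.125000·-0.333333=0.0417; V=0.500000+-0.125000+0.041667=0.4167
k=4 src: inc=0.041667, refl=0.041667·0.500000=0.0208; V=0.375000+0.041667+0.020833=0.4375
k=5 load: inc=0.020833, refl=0.020833·-0.333333=-0.0069; V=0.416667+0.020833+-0.006944=0.4306
k=6 src: inc=-0.006944, refl=-0.006944·0.500000=-0.0035; V=0.437500+-0.006944+-0.003472=0.4271
k=7 load: inc=-0.003472, refl=-0.003472·-0.333333=0.0012; V=0.430556+-0.003472+0.001157=0.4282
k=8 src: inc=0.001157, refl=0.001157·0.500000=0.0006; V=0.427083+0.001157+0.000579=0.4288

0 0 source 0.7500
1 5 load 0.5000
2 10 source 0.3750
3 15 load 0.4167
4 20 source 0.4375
5 25 load 0.4306
6 30 source 0.4271
7 35 load 0.4282
8 40 source 0.4288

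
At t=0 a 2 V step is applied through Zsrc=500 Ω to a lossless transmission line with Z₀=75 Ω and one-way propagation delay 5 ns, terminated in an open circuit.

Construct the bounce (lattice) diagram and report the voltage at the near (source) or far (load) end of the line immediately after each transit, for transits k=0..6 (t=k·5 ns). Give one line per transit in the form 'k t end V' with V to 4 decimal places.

Γ_L=1.000000, Γ_S=0.739130; launch V₁=2·75/575=0.260870
k=0 src: V=0.2609
k=1 load: inc=0.260870, refl=0.260870·1.000000=0.2609; V=0.000000+0.260870+0.260870=0.5217
k=2 src: inc=0.260870, refl=0.260870·0.739130=0.1928; V=0.260870+0.260870+0.192817=0.7146
k=3 load: inc=0.192817, refl=0.192817·1.000000=0.1928; V=0.521739+0.192817+0.192817=0.9074
k=4 src: inc=0.192817, refl=0.192817·0.739130=0.1425; V=0.714556+0.192817+0.142517=1.0499
k=5 load: inc=0.142517, refl=0.142517·1.000000=0.1425; V=0.907372+0.142517+0.142517=1.1924
k=6 src: inc=0.142517, refl=0.142517·0.739130=0.1053; V=1.049889+0.142517+0.105338=1.2977

0 0 source 0.2609
1 5 load 0.5217
2 10 source 0.7146
3 15 load 0.9074
4 20 source 1.0499
5 25 load 1.1924
6 30 source 1.2977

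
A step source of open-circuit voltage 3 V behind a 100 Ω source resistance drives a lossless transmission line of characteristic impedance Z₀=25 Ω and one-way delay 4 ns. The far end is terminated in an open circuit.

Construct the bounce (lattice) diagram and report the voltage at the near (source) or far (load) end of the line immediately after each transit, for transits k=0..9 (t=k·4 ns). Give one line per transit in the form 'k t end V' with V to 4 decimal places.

Γ_L=1.000000, Γ_S=0.600000; launch V₁=3·25/125=0.600000
k=0 src: V=0.6000
k=1 load: inc=0.600000, refl=0.600000·1.000000=0.6000; V=0.000000+0.600000+0.600000=1.2000
k=2 src: inc=0.600000, refl=0.600000·0.600000=0.3600; V=0.600000+0.600000+0.360000=1.5600
k=3 load: inc=0.360000, refl=0.360000·1.000000=0.3600; V=1.200000+0.360000+0.360000=1.9200
k=4 src: inc=0.360000, refl=0.360000·0.600000=0.2160; V=1.560000+0.360000+0.216000=2.1360
k=5 load: inc=0.216000, refl=0.216000·1.000000=0.2160; V=1.920000+0.216000+0.216000=2.3520
k=6 src: inc=0.216000, refl=0.216000·0.600000=0.1296; V=2.136000+0.216000+0.129600=2.4816
k=7 load: inc=0.129600, refl=0.129600·1.000000=0.1296; V=2.352000+0.129600+0.129600=2.6112
k=8 src: inc=0.129600, refl=0.129600·0.600000=0.0778; V=2.481600+0.129600+0.077760=2.6890
k=9 load: inc=0.077760, refl=0.077760·1.000000=0.0778; V=2.611200+0.077760+0.077760=2.7667

0 0 source 0.6000
1 4 load 1.2000
2 8 source 1.5600
3 12 load 1.9200
4 16 source 2.1360
5 20 load 2.3520
6 24 source 2.4816
7 28 load 2.6112
8 32 source 2.6890
9 36 load 2.7667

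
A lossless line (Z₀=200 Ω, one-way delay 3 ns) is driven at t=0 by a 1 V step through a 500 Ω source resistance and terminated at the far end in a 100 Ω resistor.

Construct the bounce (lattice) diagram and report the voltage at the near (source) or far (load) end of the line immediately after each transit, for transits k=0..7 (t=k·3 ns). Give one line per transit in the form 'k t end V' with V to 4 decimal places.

0 0 source 0.2857
1 3 load 0.1905
2 6 source 0.1497
3 9 load 0.1633
4 12 source 0.1691
5 15 load 0.1672
6 18 source 0.1663
7 21 load 0.1666

Γ_L=-0.333333, Γ_S=0.428571; launch V₁=1·200/700=0.285714
k=0 src: V=0.2857
k=1 load: inc=0.285714, refl=0.285714·-0.333333=-0.0952; V=0.000000+0.285714+-0.095238=0.1905
k=2 src: inc=-0.095238, refl=-0.095238·0.428571=-0.0408; V=0.285714+-0.095238+-0.040816=0.1497
k=3 load: inc=-0.040816, refl=-0.040816·-0.333333=0.0136; V=0.190476+-0.040816+0.013605=0.1633
k=4 src: inc=0.013605, refl=0.013605·0.428571=0.0058; V=0.149660+0.013605+0.005831=0.1691
k=5 load: inc=0.005831, refl=0.005831·-0.333333=-0.0019; V=0.163265+0.005831+-0.001944=0.1672
k=6 src: inc=-0.001944, refl=-0.001944·0.428571=-0.0008; V=0.169096+-0.001944+-0.000833=0.1663
k=7 load: inc=-0.000833, refl=-0.000833·-0.333333=0.0003; V=0.167153+-0.000833+0.000278=0.1666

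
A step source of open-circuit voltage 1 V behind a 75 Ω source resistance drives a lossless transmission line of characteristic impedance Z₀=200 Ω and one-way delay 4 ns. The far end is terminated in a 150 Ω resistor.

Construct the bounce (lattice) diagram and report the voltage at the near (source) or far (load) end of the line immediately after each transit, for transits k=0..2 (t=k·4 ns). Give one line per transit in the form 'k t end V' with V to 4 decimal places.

Γ_L=-0.142857, Γ_S=-0.454545; launch V₁=1·200/275=0.727273
k=0 src: V=0.7273
k=1 load: inc=0.727273, refl=0.727273·-0.142857=-0.1039; V=0.000000+0.727273+-0.103896=0.6234
k=2 src: inc=-0.103896, refl=-0.103896·-0.454545=0.0472; V=0.727273+-0.103896+0.047226=0.6706

0 0 source 0.7273
1 4 load 0.6234
2 8 source 0.6706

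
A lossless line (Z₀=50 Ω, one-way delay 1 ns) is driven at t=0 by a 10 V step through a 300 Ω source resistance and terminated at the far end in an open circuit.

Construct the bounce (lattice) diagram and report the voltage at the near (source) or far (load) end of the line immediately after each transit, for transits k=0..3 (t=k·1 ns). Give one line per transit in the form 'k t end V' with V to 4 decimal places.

0 0 source 1.4286
1 1 load 2.8571
2 2 source 3.8776
3 3 load 4.8980

Γ_L=1.000000, Γ_S=0.714286; launch V₁=10·50/350=1.428571
k=0 src: V=1.4286
k=1 load: inc=1.428571, refl=1.428571·1.000000=1.4286; V=0.000000+1.428571+1.428571=2.8571
k=2 src: inc=1.428571, refl=1.428571·0.714286=1.0204; V=1.428571+1.428571+1.020408=3.8776
k=3 load: inc=1.020408, refl=1.020408·1.000000=1.0204; V=2.857143+1.020408+1.020408=4.8980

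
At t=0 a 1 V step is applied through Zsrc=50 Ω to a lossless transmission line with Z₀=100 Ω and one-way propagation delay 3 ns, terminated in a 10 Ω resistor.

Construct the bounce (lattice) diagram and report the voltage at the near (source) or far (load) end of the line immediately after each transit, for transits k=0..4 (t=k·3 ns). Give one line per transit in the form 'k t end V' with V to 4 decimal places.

0 0 source 0.6667
1 3 load 0.1212
2 6 source 0.3030
3 9 load 0.1543
4 12 source 0.2039

Γ_L=-0.818182, Γ_S=-0.333333; launch V₁=1·100/150=0.666667
k=0 src: V=0.6667
k=1 load: inc=0.666667, refl=0.666667·-0.818182=-0.5455; V=0.000000+0.666667+-0.545455=0.1212
k=2 src: inc=-0.545455, refl=-0.545455·-0.333333=0.1818; V=0.666667+-0.545455+0.181818=0.3030
k=3 load: inc=0.181818, refl=0.181818·-0.818182=-0.1488; V=0.121212+0.181818+-0.148760=0.1543
k=4 src: inc=-0.148760, refl=-0.148760·-0.333333=0.0496; V=0.303030+-0.148760+0.049587=0.2039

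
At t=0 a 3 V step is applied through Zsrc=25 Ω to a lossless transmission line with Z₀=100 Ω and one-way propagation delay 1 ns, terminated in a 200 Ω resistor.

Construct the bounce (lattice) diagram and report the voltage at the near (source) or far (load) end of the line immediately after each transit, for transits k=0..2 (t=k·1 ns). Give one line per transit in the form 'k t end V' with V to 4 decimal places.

0 0 source 2.4000
1 1 load 3.2000
2 2 source 2.7200

Γ_L=0.333333, Γ_S=-0.600000; launch V₁=3·100/125=2.400000
k=0 src: V=2.4000
k=1 load: inc=2.400000, refl=2.400000·0.333333=0.8000; V=0.000000+2.400000+0.800000=3.2000
k=2 src: inc=0.800000, refl=0.800000·-0.600000=-0.4800; V=2.400000+0.800000+-0.480000=2.7200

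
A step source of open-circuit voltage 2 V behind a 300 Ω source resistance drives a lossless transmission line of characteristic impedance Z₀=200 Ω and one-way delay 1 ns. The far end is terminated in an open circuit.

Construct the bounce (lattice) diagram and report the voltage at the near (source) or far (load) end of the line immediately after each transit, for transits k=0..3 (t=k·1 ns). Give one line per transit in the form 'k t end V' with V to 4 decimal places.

0 0 source 0.8000
1 1 load 1.6000
2 2 source 1.7600
3 3 load 1.9200

Γ_L=1.000000, Γ_S=0.200000; launch V₁=2·200/500=0.800000
k=0 src: V=0.8000
k=1 load: inc=0.800000, refl=0.800000·1.000000=0.8000; V=0.000000+0.800000+0.800000=1.6000
k=2 src: inc=0.800000, refl=0.800000·0.200000=0.1600; V=0.800000+0.800000+0.160000=1.7600
k=3 load: inc=0.160000, refl=0.160000·1.000000=0.1600; V=1.600000+0.160000+0.160000=1.9200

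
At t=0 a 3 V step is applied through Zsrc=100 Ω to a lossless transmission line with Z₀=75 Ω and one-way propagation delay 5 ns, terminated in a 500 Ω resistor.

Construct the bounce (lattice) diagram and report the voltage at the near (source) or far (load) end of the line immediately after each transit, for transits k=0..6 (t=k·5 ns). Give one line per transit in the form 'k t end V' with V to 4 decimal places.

0 0 source 1.2857
1 5 load 2.2360
2 10 source 2.3718
3 15 load 2.4721
4 20 source 2.4865
5 25 load 2.4971
6 30 source 2.4986

Γ_L=0.739130, Γ_S=0.142857; launch V₁=3·75/175=1.285714
k=0 src: V=1.2857
k=1 load: inc=1.285714, refl=1.285714·0.739130=0.9503; V=0.000000+1.285714+0.950311=2.2360
k=2 src: inc=0.950311, refl=0.950311·0.142857=0.1358; V=1.285714+0.950311+0.135759=2.3718
k=3 load: inc=0.135759, refl=0.135759·0.739130=0.1003; V=2.236025+0.135759+0.100343=2.4721
k=4 src: inc=0.100343, refl=0.100343·0.142857=0.0143; V=2.371783+0.100343+0.014335=2.4865
k=5 load: inc=0.014335, refl=0.014335·0.739130=0.0106; V=2.472127+0.014335+0.010595=2.4971
k=6 src: inc=0.010595, refl=0.010595·0.142857=0.0015; V=2.486462+0.010595+0.001514=2.4986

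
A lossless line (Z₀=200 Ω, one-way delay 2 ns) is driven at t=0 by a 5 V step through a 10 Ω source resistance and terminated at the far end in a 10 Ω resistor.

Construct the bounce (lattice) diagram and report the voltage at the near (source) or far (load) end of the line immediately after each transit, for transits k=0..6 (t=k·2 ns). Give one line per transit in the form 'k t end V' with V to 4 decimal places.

Γ_L=-0.904762, Γ_S=-0.904762; launch V₁=5·200/210=4.761905
k=0 src: V=4.7619
k=1 load: inc=4.761905, refl=4.761905·-0.904762=-4.3084; V=0.000000+4.761905+-4.308390=0.4535
k=2 src: inc=-4.308390, refl=-4.308390·-0.904762=3.8981; V=4.761905+-4.308390+3.898067=4.3516
k=3 load: inc=3.898067, refl=3.898067·-0.904762=-3.5268; V=0.453515+3.898067+-3.526823=0.8248
k=4 src: inc=-3.526823, refl=-3.526823·-0.904762=3.1909; V=4.351582+-3.526823+3.190935=4.0157
k=5 load: inc=3.190935, refl=3.190935·-0.904762=-2.8870; V=0.824759+3.190935+-2.887036=1.1287
k=6 src: inc=-2.887036, refl=-2.887036·-0.904762=2.6121; V=4.015694+-2.887036+2.612080=3.7407

0 0 source 4.7619
1 2 load 0.4535
2 4 source 4.3516
3 6 load 0.8248
4 8 source 4.0157
5 10 load 1.1287
6 12 source 3.7407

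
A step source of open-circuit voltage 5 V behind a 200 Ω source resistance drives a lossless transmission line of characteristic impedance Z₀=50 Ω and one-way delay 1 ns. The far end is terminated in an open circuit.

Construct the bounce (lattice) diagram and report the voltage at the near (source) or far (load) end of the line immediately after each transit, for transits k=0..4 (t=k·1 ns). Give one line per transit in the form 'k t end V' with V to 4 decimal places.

Γ_L=1.000000, Γ_S=0.600000; launch V₁=5·50/250=1.000000
k=0 src: V=1.0000
k=1 load: inc=1.000000, refl=1.000000·1.000000=1.0000; V=0.000000+1.000000+1.000000=2.0000
k=2 src: inc=1.000000, refl=1.000000·0.600000=0.6000; V=1.000000+1.000000+0.600000=2.6000
k=3 load: inc=0.600000, refl=0.600000·1.000000=0.6000; V=2.000000+0.600000+0.600000=3.2000
k=4 src: inc=0.600000, refl=0.600000·0.600000=0.3600; V=2.600000+0.600000+0.360000=3.5600

0 0 source 1.0000
1 1 load 2.0000
2 2 source 2.6000
3 3 load 3.2000
4 4 source 3.5600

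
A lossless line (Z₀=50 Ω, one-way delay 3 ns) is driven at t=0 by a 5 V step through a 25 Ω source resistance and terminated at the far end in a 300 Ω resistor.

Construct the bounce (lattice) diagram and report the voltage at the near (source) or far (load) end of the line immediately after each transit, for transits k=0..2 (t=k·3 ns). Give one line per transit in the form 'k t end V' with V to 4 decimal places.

Γ_L=0.714286, Γ_S=-0.333333; launch V₁=5·50/75=3.333333
k=0 src: V=3.3333
k=1 load: inc=3.333333, refl=3.333333·0.714286=2.3810; V=0.000000+3.333333+2.380952=5.7143
k=2 src: inc=2.380952, refl=2.380952·-0.333333=-0.7937; V=3.333333+2.380952+-0.793651=4.9206

0 0 source 3.3333
1 3 load 5.7143
2 6 source 4.9206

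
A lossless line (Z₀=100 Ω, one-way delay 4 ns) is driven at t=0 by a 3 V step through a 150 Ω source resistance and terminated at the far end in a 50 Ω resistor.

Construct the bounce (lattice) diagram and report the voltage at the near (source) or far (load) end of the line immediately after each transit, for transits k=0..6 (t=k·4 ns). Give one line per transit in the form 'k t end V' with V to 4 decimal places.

Γ_L=-0.333333, Γ_S=0.200000; launch V₁=3·100/250=1.200000
k=0 src: V=1.2000
k=1 load: inc=1.200000, refl=1.200000·-0.333333=-0.4000; V=0.000000+1.200000+-0.400000=0.8000
k=2 src: inc=-0.400000, refl=-0.400000·0.200000=-0.0800; V=1.200000+-0.400000+-0.080000=0.7200
k=3 load: inc=-0.080000, refl=-0.080000·-0.333333=0.0267; V=0.800000+-0.080000+0.026667=0.7467
k=4 src: inc=0.026667, refl=0.026667·0.200000=0.0053; V=0.720000+0.026667+0.005333=0.7520
k=5 load: inc=0.005333, refl=0.005333·-0.333333=-0.0018; V=0.746667+0.005333+-0.001778=0.7502
k=6 src: inc=-0.001778, refl=-0.001778·0.200000=-0.0004; V=0.752000+-0.001778+-0.000356=0.7499

0 0 source 1.2000
1 4 load 0.8000
2 8 source 0.7200
3 12 load 0.7467
4 16 source 0.7520
5 20 load 0.7502
6 24 source 0.7499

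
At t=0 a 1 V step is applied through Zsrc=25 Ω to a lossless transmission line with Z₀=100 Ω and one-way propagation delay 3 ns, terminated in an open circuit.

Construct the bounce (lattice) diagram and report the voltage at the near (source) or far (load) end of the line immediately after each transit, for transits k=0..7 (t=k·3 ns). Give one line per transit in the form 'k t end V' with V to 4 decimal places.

Γ_L=1.000000, Γ_S=-0.600000; launch V₁=1·100/125=0.800000
k=0 src: V=0.8000
k=1 load: inc=0.800000, refl=0.800000·1.000000=0.8000; V=0.000000+0.800000+0.800000=1.6000
k=2 src: inc=0.800000, refl=0.800000·-0.600000=-0.4800; V=0.800000+0.800000+-0.480000=1.1200
k=3 load: inc=-0.480000, refl=-0.480000·1.000000=-0.4800; V=1.600000+-0.480000+-0.480000=0.6400
k=4 src: inc=-0.480000, refl=-0.480000·-0.600000=0.2880; V=1.120000+-0.480000+0.288000=0.9280
k=5 load: inc=0.288000, refl=0.288000·1.000000=0.2880; V=0.640000+0.288000+0.288000=1.2160
k=6 src: inc=0.288000, refl=0.288000·-0.600000=-0.1728; V=0.928000+0.288000+-0.172800=1.0432
k=7 load: inc=-0.172800, refl=-0.172800·1.000000=-0.1728; V=1.216000+-0.172800+-0.172800=0.8704

0 0 source 0.8000
1 3 load 1.6000
2 6 source 1.1200
3 9 load 0.6400
4 12 source 0.9280
5 15 load 1.2160
6 18 source 1.0432
7 21 load 0.8704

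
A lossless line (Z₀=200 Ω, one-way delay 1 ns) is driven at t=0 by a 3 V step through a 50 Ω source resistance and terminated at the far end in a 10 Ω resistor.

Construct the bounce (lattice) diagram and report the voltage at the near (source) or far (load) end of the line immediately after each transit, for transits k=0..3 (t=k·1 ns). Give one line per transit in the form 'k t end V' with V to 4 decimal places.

Γ_L=-0.904762, Γ_S=-0.600000; launch V₁=3·200/250=2.400000
k=0 src: V=2.4000
k=1 load: inc=2.400000, refl=2.400000·-0.904762=-2.1714; V=0.000000+2.400000+-2.171429=0.2286
k=2 src: inc=-2.171429, refl=-2.171429·-0.600000=1.3029; V=2.400000+-2.171429+1.302857=1.5314
k=3 load: inc=1.302857, refl=1.302857·-0.904762=-1.1788; V=0.228571+1.302857+-1.178776=0.3527

0 0 source 2.4000
1 1 load 0.2286
2 2 source 1.5314
3 3 load 0.3527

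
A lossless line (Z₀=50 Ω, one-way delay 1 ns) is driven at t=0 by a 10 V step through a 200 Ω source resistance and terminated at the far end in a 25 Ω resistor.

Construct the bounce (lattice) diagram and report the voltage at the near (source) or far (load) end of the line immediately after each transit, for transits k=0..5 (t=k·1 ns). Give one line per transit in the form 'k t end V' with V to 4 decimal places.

Γ_L=-0.333333, Γ_S=0.600000; launch V₁=10·50/250=2.000000
k=0 src: V=2.0000
k=1 load: inc=2.000000, refl=2.000000·-0.333333=-0.6667; V=0.000000+2.000000+-0.666667=1.3333
k=2 src: inc=-0.666667, refl=-0.666667·0.600000=-0.4000; V=2.000000+-0.666667+-0.400000=0.9333
k=3 load: inc=-0.400000, refl=-0.400000·-0.333333=0.1333; V=1.333333+-0.400000+0.133333=1.0667
k=4 src: inc=0.133333, refl=0.133333·0.600000=0.0800; V=0.933333+0.133333+0.080000=1.1467
k=5 load: inc=0.080000, refl=0.080000·-0.333333=-0.0267; V=1.066667+0.080000+-0.026667=1.1200

0 0 source 2.0000
1 1 load 1.3333
2 2 source 0.9333
3 3 load 1.0667
4 4 source 1.1467
5 5 load 1.1200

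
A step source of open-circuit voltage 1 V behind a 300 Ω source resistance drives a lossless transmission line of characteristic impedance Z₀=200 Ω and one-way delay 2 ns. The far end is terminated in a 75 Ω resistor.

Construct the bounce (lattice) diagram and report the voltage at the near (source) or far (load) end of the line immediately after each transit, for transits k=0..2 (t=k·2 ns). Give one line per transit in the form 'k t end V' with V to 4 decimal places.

Γ_L=-0.454545, Γ_S=0.200000; launch V₁=1·200/500=0.400000
k=0 src: V=0.4000
k=1 load: inc=0.400000, refl=0.400000·-0.454545=-0.1818; V=0.000000+0.400000+-0.181818=0.2182
k=2 src: inc=-0.181818, refl=-0.181818·0.200000=-0.0364; V=0.400000+-0.181818+-0.036364=0.1818

0 0 source 0.4000
1 2 load 0.2182
2 4 source 0.1818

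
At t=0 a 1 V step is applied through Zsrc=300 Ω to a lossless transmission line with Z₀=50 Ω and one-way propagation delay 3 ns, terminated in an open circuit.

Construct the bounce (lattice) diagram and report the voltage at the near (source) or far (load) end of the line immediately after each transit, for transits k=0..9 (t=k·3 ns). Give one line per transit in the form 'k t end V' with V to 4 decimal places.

Γ_L=1.000000, Γ_S=0.714286; launch V₁=1·50/350=0.142857
k=0 src: V=0.1429
k=1 load: inc=0.142857, refl=0.142857·1.000000=0.1429; V=0.000000+0.142857+0.142857=0.2857
k=2 src: inc=0.142857, refl=0.142857·0.714286=0.1020; V=0.142857+0.142857+0.102041=0.3878
k=3 load: inc=0.102041, refl=0.102041·1.000000=0.1020; V=0.285714+0.102041+0.102041=0.4898
k=4 src: inc=0.102041, refl=0.102041·0.714286=0.0729; V=0.387755+0.102041+0.072886=0.5627
k=5 load: inc=0.072886, refl=0.072886·1.000000=0.0729; V=0.489796+0.072886+0.072886=0.6356
k=6 src: inc=0.072886, refl=0.072886·0.714286=0.0521; V=0.562682+0.072886+0.052062=0.6876
k=7 load: inc=0.052062, refl=0.052062·1.000000=0.0521; V=0.635569+0.052062+0.052062=0.7397
k=8 src: inc=0.052062, refl=0.052062·0.714286=0.0372; V=0.687630+0.052062+0.037187=0.7769
k=9 load: inc=0.037187, refl=0.037187·1.000000=0.0372; V=0.739692+0.037187+0.037187=0.8141

0 0 source 0.1429
1 3 load 0.2857
2 6 source 0.3878
3 9 load 0.4898
4 12 source 0.5627
5 15 load 0.6356
6 18 source 0.6876
7 21 load 0.7397
8 24 source 0.7769
9 27 load 0.8141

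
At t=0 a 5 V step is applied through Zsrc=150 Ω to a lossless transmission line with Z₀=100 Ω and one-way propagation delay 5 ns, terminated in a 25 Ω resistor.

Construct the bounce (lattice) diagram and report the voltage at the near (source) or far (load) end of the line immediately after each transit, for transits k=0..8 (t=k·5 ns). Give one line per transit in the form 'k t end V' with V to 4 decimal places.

Γ_L=-0.600000, Γ_S=0.200000; launch V₁=5·100/250=2.000000
k=0 src: V=2.0000
k=1 load: inc=2.000000, refl=2.000000·-0.600000=-1.2000; V=0.000000+2.000000+-1.200000=0.8000
k=2 src: inc=-1.200000, refl=-1.200000·0.200000=-0.2400; V=2.000000+-1.200000+-0.240000=0.5600
k=3 load: inc=-0.240000, refl=-0.240000·-0.600000=0.1440; V=0.800000+-0.240000+0.144000=0.7040
k=4 src: inc=0.144000, refl=0.144000·0.200000=0.0288; V=0.560000+0.144000+0.028800=0.7328
k=5 load: inc=0.028800, refl=0.028800·-0.600000=-0.0173; V=0.704000+0.028800+-0.017280=0.7155
k=6 src: inc=-0.017280, refl=-0.017280·0.200000=-0.0035; V=0.732800+-0.017280+-0.003456=0.7121
k=7 load: inc=-0.003456, refl=-0.003456·-0.600000=0.0021; V=0.715520+-0.003456+0.002074=0.7141
k=8 src: inc=0.002074, refl=0.002074·0.200000=0.0004; V=0.712064+0.002074+0.000415=0.7146

0 0 source 2.0000
1 5 load 0.8000
2 10 source 0.5600
3 15 load 0.7040
4 20 source 0.7328
5 25 load 0.7155
6 30 source 0.7121
7 35 load 0.7141
8 40 source 0.7146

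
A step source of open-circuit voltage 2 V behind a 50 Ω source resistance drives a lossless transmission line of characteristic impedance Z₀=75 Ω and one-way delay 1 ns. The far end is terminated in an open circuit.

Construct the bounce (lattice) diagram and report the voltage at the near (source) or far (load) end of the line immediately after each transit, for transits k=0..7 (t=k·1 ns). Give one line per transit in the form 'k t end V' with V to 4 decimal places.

0 0 source 1.2000
1 1 load 2.4000
2 2 source 2.1600
3 3 load 1.9200
4 4 source 1.9680
5 5 load 2.0160
6 6 source 2.0064
7 7 load 1.9968

Γ_L=1.000000, Γ_S=-0.200000; launch V₁=2·75/125=1.200000
k=0 src: V=1.2000
k=1 load: inc=1.200000, refl=1.200000·1.000000=1.2000; V=0.000000+1.200000+1.200000=2.4000
k=2 src: inc=1.200000, refl=1.200000·-0.200000=-0.2400; V=1.200000+1.200000+-0.240000=2.1600
k=3 load: inc=-0.240000, refl=-0.240000·1.000000=-0.2400; V=2.400000+-0.240000+-0.240000=1.9200
k=4 src: inc=-0.240000, refl=-0.240000·-0.200000=0.0480; V=2.160000+-0.240000+0.048000=1.9680
k=5 load: inc=0.048000, refl=0.048000·1.000000=0.0480; V=1.920000+0.048000+0.048000=2.0160
k=6 src: inc=0.048000, refl=0.048000·-0.200000=-0.0096; V=1.968000+0.048000+-0.009600=2.0064
k=7 load: inc=-0.009600, refl=-0.009600·1.000000=-0.0096; V=2.016000+-0.009600+-0.009600=1.9968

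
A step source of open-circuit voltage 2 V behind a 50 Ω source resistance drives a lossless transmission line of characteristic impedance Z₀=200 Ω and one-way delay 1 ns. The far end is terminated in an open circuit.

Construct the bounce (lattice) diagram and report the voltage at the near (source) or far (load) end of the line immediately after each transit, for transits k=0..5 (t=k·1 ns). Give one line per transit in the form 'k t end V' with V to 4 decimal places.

Γ_L=1.000000, Γ_S=-0.600000; launch V₁=2·200/250=1.600000
k=0 src: V=1.6000
k=1 load: inc=1.600000, refl=1.600000·1.000000=1.6000; V=0.000000+1.600000+1.600000=3.2000
k=2 src: inc=1.600000, refl=1.600000·-0.600000=-0.9600; V=1.600000+1.600000+-0.960000=2.2400
k=3 load: inc=-0.960000, refl=-0.960000·1.000000=-0.9600; V=3.200000+-0.960000+-0.960000=1.2800
k=4 src: inc=-0.960000, refl=-0.960000·-0.600000=0.5760; V=2.240000+-0.960000+0.576000=1.8560
k=5 load: inc=0.576000, refl=0.576000·1.000000=0.5760; V=1.280000+0.576000+0.576000=2.4320

0 0 source 1.6000
1 1 load 3.2000
2 2 source 2.2400
3 3 load 1.2800
4 4 source 1.8560
5 5 load 2.4320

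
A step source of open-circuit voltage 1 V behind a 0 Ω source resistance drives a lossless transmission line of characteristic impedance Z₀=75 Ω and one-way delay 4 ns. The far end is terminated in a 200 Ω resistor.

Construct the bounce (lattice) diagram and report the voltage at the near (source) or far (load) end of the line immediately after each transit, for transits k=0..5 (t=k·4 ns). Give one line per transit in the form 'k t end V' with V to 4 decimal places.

0 0 source 1.0000
1 4 load 1.4545
2 8 source 1.0000
3 12 load 0.7934
4 16 source 1.0000
5 20 load 1.0939

Γ_L=0.454545, Γ_S=-1.000000; launch V₁=1·75/75=1.000000
k=0 src: V=1.0000
k=1 load: inc=1.000000, refl=1.000000·0.454545=0.4545; V=0.000000+1.000000+0.454545=1.4545
k=2 src: inc=0.454545, refl=0.454545·-1.000000=-0.4545; V=1.000000+0.454545+-0.454545=1.0000
k=3 load: inc=-0.454545, refl=-0.454545·0.454545=-0.2066; V=1.454545+-0.454545+-0.206612=0.7934
k=4 src: inc=-0.206612, refl=-0.206612·-1.000000=0.2066; V=1.000000+-0.206612+0.206612=1.0000
k=5 load: inc=0.206612, refl=0.206612·0.454545=0.0939; V=0.793388+0.206612+0.093914=1.0939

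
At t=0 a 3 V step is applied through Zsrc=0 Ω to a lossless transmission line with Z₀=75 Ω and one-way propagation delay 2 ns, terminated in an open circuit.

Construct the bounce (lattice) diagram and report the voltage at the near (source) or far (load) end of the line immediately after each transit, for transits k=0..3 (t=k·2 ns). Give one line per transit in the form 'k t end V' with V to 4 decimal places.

0 0 source 3.0000
1 2 load 6.0000
2 4 source 3.0000
3 6 load 0.0000

Γ_L=1.000000, Γ_S=-1.000000; launch V₁=3·75/75=3.000000
k=0 src: V=3.0000
k=1 load: inc=3.000000, refl=3.000000·1.000000=3.0000; V=0.000000+3.000000+3.000000=6.0000
k=2 src: inc=3.000000, refl=3.000000·-1.000000=-3.0000; V=3.000000+3.000000+-3.000000=3.0000
k=3 load: inc=-3.000000, refl=-3.000000·1.000000=-3.0000; V=6.000000+-3.000000+-3.000000=0.0000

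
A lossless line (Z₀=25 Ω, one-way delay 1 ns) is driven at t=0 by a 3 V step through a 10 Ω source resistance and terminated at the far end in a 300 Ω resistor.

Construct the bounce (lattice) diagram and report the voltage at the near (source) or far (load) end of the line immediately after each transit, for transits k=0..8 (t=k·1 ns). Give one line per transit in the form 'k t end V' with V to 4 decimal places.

Γ_L=0.846154, Γ_S=-0.428571; launch V₁=3·25/35=2.142857
k=0 src: V=2.1429
k=1 load: inc=2.142857, refl=2.142857·0.846154=1.8132; V=0.000000+2.142857+1.813187=3.9560
k=2 src: inc=1.813187, refl=1.813187·-0.428571=-0.7771; V=2.142857+1.813187+-0.777080=3.1790
k=3 load: inc=-0.777080, refl=-0.777080·0.846154=-0.6575; V=3.956044+-0.777080+-0.657529=2.5214
k=4 src: inc=-0.657529, refl=-0.657529·-0.428571=0.2818; V=3.178964+-0.657529+0.281798=2.8032
k=5 load: inc=0.281798, refl=0.281798·0.846154=0.2384; V=2.521435+0.281798+0.238445=3.0417
k=6 src: inc=0.238445, refl=0.238445·-0.428571=-0.1022; V=2.803233+0.238445+-0.102191=2.9395
k=7 load: inc=-0.102191, refl=-0.102191·0.846154=-0.0865; V=3.041678+-0.102191+-0.086469=2.8530
k=8 src: inc=-0.086469, refl=-0.086469·-0.428571=0.0371; V=2.939487+-0.086469+0.037058=2.8901

0 0 source 2.1429
1 1 load 3.9560
2 2 source 3.1790
3 3 load 2.5214
4 4 source 2.8032
5 5 load 3.0417
6 6 source 2.9395
7 7 load 2.8530
8 8 source 2.8901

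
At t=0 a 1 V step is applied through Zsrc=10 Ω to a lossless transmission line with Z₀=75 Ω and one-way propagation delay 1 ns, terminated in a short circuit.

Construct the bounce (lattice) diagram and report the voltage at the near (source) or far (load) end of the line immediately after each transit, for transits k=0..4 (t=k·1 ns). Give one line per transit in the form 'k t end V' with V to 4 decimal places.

Γ_L=-1.000000, Γ_S=-0.764706; launch V₁=1·75/85=0.882353
k=0 src: V=0.8824
k=1 load: inc=0.882353, refl=0.882353·-1.000000=-0.8824; V=0.000000+0.882353+-0.882353=0.0000
k=2 src: inc=-0.882353, refl=-0.882353·-0.764706=0.6747; V=0.882353+-0.882353+0.674740=0.6747
k=3 load: inc=0.674740, refl=0.674740·-1.000000=-0.6747; V=0.000000+0.674740+-0.674740=0.0000
k=4 src: inc=-0.674740, refl=-0.674740·-0.764706=0.5160; V=0.674740+-0.674740+0.515978=0.5160

0 0 source 0.8824
1 1 load 0.0000
2 2 source 0.6747
3 3 load 0.0000
4 4 source 0.5160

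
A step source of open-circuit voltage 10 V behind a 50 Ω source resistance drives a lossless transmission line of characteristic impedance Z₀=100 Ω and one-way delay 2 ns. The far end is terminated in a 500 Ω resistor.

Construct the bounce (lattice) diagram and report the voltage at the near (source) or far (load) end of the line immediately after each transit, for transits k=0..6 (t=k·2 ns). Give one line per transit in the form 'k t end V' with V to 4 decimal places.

Γ_L=0.666667, Γ_S=-0.333333; launch V₁=10·100/150=6.666667
k=0 src: V=6.6667
k=1 load: inc=6.666667, refl=6.666667·0.666667=4.4444; V=0.000000+6.666667+4.444444=11.1111
k=2 src: inc=4.444444, refl=4.444444·-0.333333=-1.4815; V=6.666667+4.444444+-1.481481=9.6296
k=3 load: inc=-1.481481, refl=-1.481481·0.666667=-0.9877; V=11.111111+-1.481481+-0.987654=8.6420
k=4 src: inc=-0.987654, refl=-0.987654·-0.333333=0.3292; V=9.629630+-0.987654+0.329218=8.9712
k=5 load: inc=0.329218, refl=0.329218·0.666667=0.2195; V=8.641975+0.329218+0.219479=9.1907
k=6 src: inc=0.219479, refl=0.219479·-0.333333=-0.0732; V=8.971193+0.219479+-0.073160=9.1175

0 0 source 6.6667
1 2 load 11.1111
2 4 source 9.6296
3 6 load 8.6420
4 8 source 8.9712
5 10 load 9.1907
6 12 source 9.1175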